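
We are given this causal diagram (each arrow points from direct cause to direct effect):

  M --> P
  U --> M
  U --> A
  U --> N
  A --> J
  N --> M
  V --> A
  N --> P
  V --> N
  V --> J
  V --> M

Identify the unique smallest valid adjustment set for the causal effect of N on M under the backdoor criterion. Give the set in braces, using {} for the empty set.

Variables eligible for adjustment (non-descendants of N, excluding N and M): {A, J, U, V}.
Backdoor paths from N to M:
  P1: N <- V -> A <- U -> M
  P2: N <- V -> J <- A <- U -> M
  P3: N <- V -> M
  P4: N <- U -> A <- V -> M
  P5: N <- U -> A -> J <- V -> M
  P6: N <- U -> M
The empty set is not sufficient: P3 (N <- V -> M) has no collider blocking it and no conditioned non-collider, so it is open.
Try {U, V}:
  P1: blocked at fork node V ∈ conditioning set.
  P2: blocked at fork node V ∈ conditioning set.
  P3: blocked at fork node V ∈ conditioning set.
  P4: blocked at fork node U ∈ conditioning set.
  P5: blocked at fork node U ∈ conditioning set.
  P6: blocked at fork node U ∈ conditioning set.
{U, V} contains no descendant of N and blocks every backdoor path.
Every element of {U, V} is needed (dropping U leaves P6 open; dropping V leaves P3 open), so no proper subset is valid.
Among all size-2 subsets of the eligible variables, only {U, V} blocks every backdoor path, so it is the unique smallest valid adjustment set.

{U, V}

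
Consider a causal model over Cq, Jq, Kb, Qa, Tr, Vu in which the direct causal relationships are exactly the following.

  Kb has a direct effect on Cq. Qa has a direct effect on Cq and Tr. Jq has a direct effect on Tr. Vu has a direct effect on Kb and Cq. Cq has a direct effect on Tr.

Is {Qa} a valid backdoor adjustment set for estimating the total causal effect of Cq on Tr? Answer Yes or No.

Backdoor paths from Cq to Tr (paths whose first edge points into Cq):
  P1: Cq <- Qa -> Tr
Condition 1 (no descendant of Cq in the set): holds — descendants of Cq are {Tr}; none are in {Qa}.
Condition 2 (every backdoor path blocked by {Qa}):
  P1: blocked at fork node Qa ∈ conditioning set.
{Qa} satisfies the backdoor criterion.

Yes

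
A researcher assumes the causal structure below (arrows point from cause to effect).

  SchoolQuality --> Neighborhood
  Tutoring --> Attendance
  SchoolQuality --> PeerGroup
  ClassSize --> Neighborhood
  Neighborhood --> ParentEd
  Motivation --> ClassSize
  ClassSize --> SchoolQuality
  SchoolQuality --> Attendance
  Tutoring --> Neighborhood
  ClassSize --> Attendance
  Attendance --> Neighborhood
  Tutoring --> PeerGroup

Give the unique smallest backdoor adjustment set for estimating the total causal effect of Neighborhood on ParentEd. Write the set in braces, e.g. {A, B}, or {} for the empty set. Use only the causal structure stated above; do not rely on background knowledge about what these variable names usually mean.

Variables eligible for adjustment (non-descendants of Neighborhood, excluding Neighborhood and ParentEd): {Attendance, ClassSize, Motivation, PeerGroup, SchoolQuality, Tutoring}.
Backdoor paths from Neighborhood to ParentEd:
  (none)
With no backdoor paths the empty set already satisfies the criterion, and it is trivially minimal.

{}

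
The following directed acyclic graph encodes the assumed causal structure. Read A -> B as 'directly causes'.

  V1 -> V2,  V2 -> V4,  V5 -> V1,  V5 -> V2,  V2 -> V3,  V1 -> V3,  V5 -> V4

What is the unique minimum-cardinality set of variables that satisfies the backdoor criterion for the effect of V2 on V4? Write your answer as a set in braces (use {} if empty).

{V5}

Variables eligible for adjustment (non-descendants of V2, excluding V2 and V4): {V1, V5}.
Backdoor paths from V2 to V4:
  P1: V2 <- V5 -> V4
  P2: V2 <- V1 <- V5 -> V4
The empty set is not sufficient: P1 (V2 <- V5 -> V4) has no collider blocking it and no conditioned non-collider, so it is open.
Try {V5}:
  P1: blocked at fork node V5 ∈ conditioning set.
  P2: blocked at fork node V5 ∈ conditioning set.
{V5} contains no descendant of V2 and blocks every backdoor path.
No other singleton works — e.g. {V1} leaves P1 open — so {V5} is the unique smallest valid adjustment set.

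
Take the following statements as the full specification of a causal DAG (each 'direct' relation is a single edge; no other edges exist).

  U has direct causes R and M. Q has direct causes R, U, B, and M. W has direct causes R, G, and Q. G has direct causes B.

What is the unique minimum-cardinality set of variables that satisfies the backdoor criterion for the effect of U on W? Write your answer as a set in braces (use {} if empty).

Variables eligible for adjustment (non-descendants of U, excluding U and W): {B, G, M, R}.
Backdoor paths from U to W:
  P1: U <- M -> Q <- B -> G -> W
  P2: U <- M -> Q <- R -> W
  P3: U <- M -> Q -> W
  P4: U <- R -> Q <- B -> G -> W
  P5: U <- R -> Q -> W
  P6: U <- R -> W
The empty set is not sufficient: P3 (U <- M -> Q -> W) has no collider blocking it and no conditioned non-collider, so it is open.
Try {M, R}:
  P1: blocked at fork node M ∈ conditioning set.
  P2: blocked at fork node M ∈ conditioning set.
  P3: blocked at fork node M ∈ conditioning set.
  P4: blocked at fork node R ∈ conditioning set.
  P5: blocked at fork node R ∈ conditioning set.
  P6: blocked at fork node R ∈ conditioning set.
{M, R} contains no descendant of U and blocks every backdoor path.
Every element of {M, R} is needed (dropping M leaves P3 open; dropping R leaves P5 open), so no proper subset is valid.
Among all size-2 subsets of the eligible variables, only {M, R} blocks every backdoor path, so it is the unique smallest valid adjustment set.

{M, R}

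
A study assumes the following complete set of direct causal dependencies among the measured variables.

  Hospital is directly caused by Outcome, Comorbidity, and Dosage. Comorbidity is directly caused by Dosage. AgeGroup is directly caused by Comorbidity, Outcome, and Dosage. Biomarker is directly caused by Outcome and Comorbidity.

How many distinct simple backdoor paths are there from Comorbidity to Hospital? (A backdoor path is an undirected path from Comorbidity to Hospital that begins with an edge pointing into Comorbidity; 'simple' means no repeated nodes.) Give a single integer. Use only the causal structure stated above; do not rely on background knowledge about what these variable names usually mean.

A backdoor path from Comorbidity to Hospital is any simple undirected path whose first edge points into Comorbidity (i.e. leaves Comorbidity via a parent).
Parents of Comorbidity: {Dosage}.
Enumerating:
  P1: Comorbidity <- Dosage -> AgeGroup <- Outcome -> Hospital
  P2: Comorbidity <- Dosage -> Hospital
That exhausts the simple backdoor paths. Count: 2.

2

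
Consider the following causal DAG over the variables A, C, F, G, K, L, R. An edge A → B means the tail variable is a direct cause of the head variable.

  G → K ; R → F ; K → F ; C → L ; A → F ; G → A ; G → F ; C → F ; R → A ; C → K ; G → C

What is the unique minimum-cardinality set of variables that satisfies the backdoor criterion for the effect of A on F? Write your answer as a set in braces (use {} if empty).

{G, R}

Variables eligible for adjustment (non-descendants of A, excluding A and F): {C, G, K, L, R}.
Backdoor paths from A to F:
  P1: A <- G -> C -> K -> F
  P2: A <- G -> C -> F
  P3: A <- G -> K <- C -> F
  P4: A <- G -> K -> F
  P5: A <- G -> F
  P6: A <- R -> F
The empty set is not sufficient: P1 (A <- G -> C -> K -> F) has no collider blocking it and no conditioned non-collider, so it is open.
Try {G, R}:
  P1: blocked at fork node G ∈ conditioning set.
  P2: blocked at fork node G ∈ conditioning set.
  P3: blocked at fork node G ∈ conditioning set.
  P4: blocked at fork node G ∈ conditioning set.
  P5: blocked at fork node G ∈ conditioning set.
  P6: blocked at fork node R ∈ conditioning set.
{G, R} contains no descendant of A and blocks every backdoor path.
Every element of {G, R} is needed (dropping G leaves P1 open; dropping R leaves P6 open), so no proper subset is valid.
Among all size-2 subsets of the eligible variables, only {G, R} blocks every backdoor path, so it is the unique smallest valid adjustment set.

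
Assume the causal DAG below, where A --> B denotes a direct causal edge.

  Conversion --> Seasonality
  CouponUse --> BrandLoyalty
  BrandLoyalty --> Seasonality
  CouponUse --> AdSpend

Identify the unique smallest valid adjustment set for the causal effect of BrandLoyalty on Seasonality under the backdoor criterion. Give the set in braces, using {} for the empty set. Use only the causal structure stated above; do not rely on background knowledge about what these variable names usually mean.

Variables eligible for adjustment (non-descendants of BrandLoyalty, excluding BrandLoyalty and Seasonality): {AdSpend, Conversion, CouponUse}.
Backdoor paths from BrandLoyalty to Seasonality:
  (none)
With no backdoor paths the empty set already satisfies the criterion, and it is trivially minimal.

{}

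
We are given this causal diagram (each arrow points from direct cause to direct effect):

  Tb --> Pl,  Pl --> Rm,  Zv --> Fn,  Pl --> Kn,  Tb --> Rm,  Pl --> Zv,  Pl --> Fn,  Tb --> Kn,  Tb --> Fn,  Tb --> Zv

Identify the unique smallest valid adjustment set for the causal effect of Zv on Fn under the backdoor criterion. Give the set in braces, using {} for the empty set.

{Pl, Tb}

Variables eligible for adjustment (non-descendants of Zv, excluding Zv and Fn): {Kn, Pl, Rm, Tb}.
Backdoor paths from Zv to Fn:
  P1: Zv <- Tb -> Pl -> Fn
  P2: Zv <- Tb -> Kn <- Pl -> Fn
  P3: Zv <- Tb -> Rm <- Pl -> Fn
  P4: Zv <- Tb -> Fn
  P5: Zv <- Pl <- Tb -> Fn
  P6: Zv <- Pl -> Kn <- Tb -> Fn
  P7: Zv <- Pl -> Rm <- Tb -> Fn
  P8: Zv <- Pl -> Fn
The empty set is not sufficient: P1 (Zv <- Tb -> Pl -> Fn) has no collider blocking it and no conditioned non-collider, so it is open.
Try {Pl, Tb}:
  P1: blocked at fork node Tb ∈ conditioning set.
  P2: blocked at fork node Tb ∈ conditioning set.
  P3: blocked at fork node Tb ∈ conditioning set.
  P4: blocked at fork node Tb ∈ conditioning set.
  P5: blocked at chain node Pl ∈ conditioning set.
  P6: blocked at fork node Pl ∈ conditioning set.
  P7: blocked at fork node Pl ∈ conditioning set.
  P8: blocked at fork node Pl ∈ conditioning set.
{Pl, Tb} contains no descendant of Zv and blocks every backdoor path.
Every element of {Pl, Tb} is needed (dropping Pl leaves P8 open; dropping Tb leaves P4 open), so no proper subset is valid.
Among all size-2 subsets of the eligible variables, only {Pl, Tb} blocks every backdoor path, so it is the unique smallest valid adjustment set.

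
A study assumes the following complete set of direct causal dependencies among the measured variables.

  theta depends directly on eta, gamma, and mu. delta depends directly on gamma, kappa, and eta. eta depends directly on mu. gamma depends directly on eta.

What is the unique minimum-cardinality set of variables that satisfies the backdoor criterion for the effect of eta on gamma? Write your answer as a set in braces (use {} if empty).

{}

Variables eligible for adjustment (non-descendants of eta, excluding eta and gamma): {kappa, mu}.
Backdoor paths from eta to gamma:
  P1: eta <- mu -> theta <- gamma
Each backdoor path contains an unconditioned collider, so every path is already blocked with the empty conditioning set:
  P1: blocked at collider theta (neither it nor any descendant is in the conditioning set).
The empty set is therefore the unique smallest valid set.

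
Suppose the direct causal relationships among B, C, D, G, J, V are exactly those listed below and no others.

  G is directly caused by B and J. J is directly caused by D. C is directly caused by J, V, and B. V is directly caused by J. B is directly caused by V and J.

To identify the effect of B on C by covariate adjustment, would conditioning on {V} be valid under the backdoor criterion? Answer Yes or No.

Backdoor paths from B to C (paths whose first edge points into B):
  P1: B <- J -> V -> C
  P2: B <- J -> C
  P3: B <- V <- J -> C
  P4: B <- V -> C
Condition 1 (no descendant of B in the set): holds — descendants of B are {C, G}; none are in {V}.
Condition 2 (every backdoor path blocked by {V}):
  P1: blocked at chain node V ∈ conditioning set.
  P2: open — no interior node is in the conditioning set.
  P3: blocked at chain node V ∈ conditioning set.
  P4: blocked at fork node V ∈ conditioning set.
{V} does not satisfy the backdoor criterion.

No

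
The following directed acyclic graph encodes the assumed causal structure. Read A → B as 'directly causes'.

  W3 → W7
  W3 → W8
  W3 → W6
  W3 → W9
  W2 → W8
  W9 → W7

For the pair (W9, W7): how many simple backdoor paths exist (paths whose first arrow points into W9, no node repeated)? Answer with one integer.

A backdoor path from W9 to W7 is any simple undirected path whose first edge points into W9 (i.e. leaves W9 via a parent).
Parents of W9: {W3}.
Enumerating:
  P1: W9 <- W3 -> W7
That exhausts the simple backdoor paths. Count: 1.

1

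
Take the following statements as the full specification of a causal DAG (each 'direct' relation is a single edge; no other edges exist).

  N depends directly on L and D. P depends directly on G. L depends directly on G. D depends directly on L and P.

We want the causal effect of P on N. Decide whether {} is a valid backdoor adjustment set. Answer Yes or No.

No

Backdoor paths from P to N (paths whose first edge points into P):
  P1: P <- G -> L -> D -> N
  P2: P <- G -> L -> N
Condition 1 (no descendant of P in the set): holds — descendants of P are {D, N}; none are in {}.
Condition 2 (every backdoor path blocked by {}):
  P1: open — no interior node is in the conditioning set.
  P2: open — no interior node is in the conditioning set.
{} does not satisfy the backdoor criterion.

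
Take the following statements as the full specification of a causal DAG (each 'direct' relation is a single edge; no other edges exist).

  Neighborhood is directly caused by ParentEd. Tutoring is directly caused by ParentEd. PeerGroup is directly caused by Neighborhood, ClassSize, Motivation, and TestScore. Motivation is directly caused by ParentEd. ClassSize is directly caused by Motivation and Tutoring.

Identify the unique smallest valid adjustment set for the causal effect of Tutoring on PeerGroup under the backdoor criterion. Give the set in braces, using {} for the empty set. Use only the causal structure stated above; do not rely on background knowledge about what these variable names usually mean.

Variables eligible for adjustment (non-descendants of Tutoring, excluding Tutoring and PeerGroup): {Motivation, Neighborhood, ParentEd, TestScore}.
Backdoor paths from Tutoring to PeerGroup:
  P1: Tutoring <- ParentEd -> Motivation -> ClassSize -> PeerGroup
  P2: Tutoring <- ParentEd -> Motivation -> PeerGroup
  P3: Tutoring <- ParentEd -> Neighborhood -> PeerGroup
The empty set is not sufficient: P1 (Tutoring <- ParentEd -> Motivation -> ClassSize -> PeerGroup) has no collider blocking it and no conditioned non-collider, so it is open.
Try {ParentEd}:
  P1: blocked at fork node ParentEd ∈ conditioning set.
  P2: blocked at fork node ParentEd ∈ conditioning set.
  P3: blocked at fork node ParentEd ∈ conditioning set.
{ParentEd} contains no descendant of Tutoring and blocks every backdoor path.
No other singleton works — e.g. {Motivation} leaves P3 open — so {ParentEd} is the unique smallest valid adjustment set.

{ParentEd}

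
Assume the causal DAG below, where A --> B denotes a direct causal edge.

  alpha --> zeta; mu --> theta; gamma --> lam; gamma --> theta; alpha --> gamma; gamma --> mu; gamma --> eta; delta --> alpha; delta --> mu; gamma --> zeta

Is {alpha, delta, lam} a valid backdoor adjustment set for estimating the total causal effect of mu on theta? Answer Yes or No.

Backdoor paths from mu to theta (paths whose first edge points into mu):
  P1: mu <- delta -> alpha -> gamma -> theta
  P2: mu <- delta -> alpha -> zeta <- gamma -> theta
  P3: mu <- gamma -> theta
Condition 1 (no descendant of mu in the set): holds — descendants of mu are {theta}; none are in {alpha, delta, lam}.
Condition 2 (every backdoor path blocked by {alpha, delta, lam}):
  P1: blocked at fork node delta ∈ conditioning set.
  P2: blocked at fork node delta ∈ conditioning set.
  P3: open — no interior node is in the conditioning set.
{alpha, delta, lam} does not satisfy the backdoor criterion.

No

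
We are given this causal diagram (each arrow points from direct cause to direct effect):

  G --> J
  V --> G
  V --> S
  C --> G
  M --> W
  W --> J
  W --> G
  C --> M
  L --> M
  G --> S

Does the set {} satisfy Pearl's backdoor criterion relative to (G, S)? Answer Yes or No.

No

Backdoor paths from G to S (paths whose first edge points into G):
  P1: G <- V -> S
Condition 1 (no descendant of G in the set): holds — descendants of G are {J, S}; none are in {}.
Condition 2 (every backdoor path blocked by {}):
  P1: open — no interior node is in the conditioning set.
{} does not satisfy the backdoor criterion.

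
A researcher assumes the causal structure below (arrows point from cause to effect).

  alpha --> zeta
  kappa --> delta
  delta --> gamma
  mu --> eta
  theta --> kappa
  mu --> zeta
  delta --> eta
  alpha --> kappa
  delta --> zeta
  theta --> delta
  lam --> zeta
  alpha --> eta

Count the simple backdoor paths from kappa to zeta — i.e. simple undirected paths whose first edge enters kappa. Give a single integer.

A backdoor path from kappa to zeta is any simple undirected path whose first edge points into kappa (i.e. leaves kappa via a parent).
Parents of kappa: {alpha, theta}.
Enumerating:
  P1: kappa <- alpha -> eta <- mu -> zeta
  P2: kappa <- alpha -> eta <- delta -> zeta
  P3: kappa <- alpha -> zeta
  P4: kappa <- theta -> delta -> eta <- alpha -> zeta
  P5: kappa <- theta -> delta -> eta <- mu -> zeta
  P6: kappa <- theta -> delta -> zeta
That exhausts the simple backdoor paths. Count: 6.

6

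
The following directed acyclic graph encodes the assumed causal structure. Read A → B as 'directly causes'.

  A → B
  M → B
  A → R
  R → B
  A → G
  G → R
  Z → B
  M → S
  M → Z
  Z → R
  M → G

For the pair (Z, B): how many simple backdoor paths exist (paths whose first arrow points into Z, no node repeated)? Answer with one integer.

A backdoor path from Z to B is any simple undirected path whose first edge points into Z (i.e. leaves Z via a parent).
Parents of Z: {M}.
Enumerating:
  P1: Z <- M -> G <- A -> R -> B
  P2: Z <- M -> G <- A -> B
  P3: Z <- M -> G -> R <- A -> B
  P4: Z <- M -> G -> R -> B
  P5: Z <- M -> B
That exhausts the simple backdoor paths. Count: 5.

5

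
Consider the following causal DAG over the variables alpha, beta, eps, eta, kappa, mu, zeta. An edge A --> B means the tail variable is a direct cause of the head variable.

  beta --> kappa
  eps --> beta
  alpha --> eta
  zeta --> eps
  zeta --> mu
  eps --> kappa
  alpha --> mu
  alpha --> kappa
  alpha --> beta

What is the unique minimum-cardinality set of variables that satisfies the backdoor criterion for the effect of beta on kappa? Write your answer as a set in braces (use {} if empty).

{alpha, eps}

Variables eligible for adjustment (non-descendants of beta, excluding beta and kappa): {alpha, eps, eta, mu, zeta}.
Backdoor paths from beta to kappa:
  P1: beta <- alpha -> mu <- zeta -> eps -> kappa
  P2: beta <- alpha -> kappa
  P3: beta <- eps <- zeta -> mu <- alpha -> kappa
  P4: beta <- eps -> kappa
The empty set is not sufficient: P2 (beta <- alpha -> kappa) has no collider blocking it and no conditioned non-collider, so it is open.
Try {alpha, eps}:
  P1: blocked at fork node alpha ∈ conditioning set.
  P2: blocked at fork node alpha ∈ conditioning set.
  P3: blocked at chain node eps ∈ conditioning set.
  P4: blocked at fork node eps ∈ conditioning set.
{alpha, eps} contains no descendant of beta and blocks every backdoor path.
Every element of {alpha, eps} is needed (dropping alpha leaves P2 open; dropping eps leaves P4 open), so no proper subset is valid.
Among all size-2 subsets of the eligible variables, only {alpha, eps} blocks every backdoor path, so it is the unique smallest valid adjustment set.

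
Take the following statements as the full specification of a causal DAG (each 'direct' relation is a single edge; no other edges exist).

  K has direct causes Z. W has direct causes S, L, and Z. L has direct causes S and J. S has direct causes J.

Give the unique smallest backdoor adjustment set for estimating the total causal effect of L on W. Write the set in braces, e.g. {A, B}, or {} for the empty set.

Variables eligible for adjustment (non-descendants of L, excluding L and W): {J, K, S, Z}.
Backdoor paths from L to W:
  P1: L <- J -> S -> W
  P2: L <- S -> W
The empty set is not sufficient: P1 (L <- J -> S -> W) has no collider blocking it and no conditioned non-collider, so it is open.
Try {S}:
  P1: blocked at chain node S ∈ conditioning set.
  P2: blocked at fork node S ∈ conditioning set.
{S} contains no descendant of L and blocks every backdoor path.
No other singleton works — e.g. {J} leaves P2 open — so {S} is the unique smallest valid adjustment set.

{S}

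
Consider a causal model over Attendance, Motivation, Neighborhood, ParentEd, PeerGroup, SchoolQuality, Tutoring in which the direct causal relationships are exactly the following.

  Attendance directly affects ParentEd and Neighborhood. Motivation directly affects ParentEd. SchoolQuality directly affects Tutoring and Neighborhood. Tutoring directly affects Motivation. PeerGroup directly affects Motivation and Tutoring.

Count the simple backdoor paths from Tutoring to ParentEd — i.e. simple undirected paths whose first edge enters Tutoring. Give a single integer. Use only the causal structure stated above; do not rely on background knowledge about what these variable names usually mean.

2

A backdoor path from Tutoring to ParentEd is any simple undirected path whose first edge points into Tutoring (i.e. leaves Tutoring via a parent).
Parents of Tutoring: {PeerGroup, SchoolQuality}.
Enumerating:
  P1: Tutoring <- SchoolQuality -> Neighborhood <- Attendance -> ParentEd
  P2: Tutoring <- PeerGroup -> Motivation -> ParentEd
That exhausts the simple backdoor paths. Count: 2.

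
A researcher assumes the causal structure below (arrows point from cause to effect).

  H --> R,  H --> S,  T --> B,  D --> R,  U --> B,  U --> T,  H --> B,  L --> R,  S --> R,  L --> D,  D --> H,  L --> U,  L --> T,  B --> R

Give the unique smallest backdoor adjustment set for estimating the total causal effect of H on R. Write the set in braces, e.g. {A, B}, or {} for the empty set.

{D}

Variables eligible for adjustment (non-descendants of H, excluding H and R): {D, L, T, U}.
Backdoor paths from H to R:
  P1: H <- D <- L -> U -> T -> B -> R
  P2: H <- D <- L -> U -> B -> R
  P3: H <- D <- L -> T <- U -> B -> R
  P4: H <- D <- L -> T -> B -> R
  P5: H <- D <- L -> R
  P6: H <- D -> R
The empty set is not sufficient: P1 (H <- D <- L -> U -> T -> B -> R) has no collider blocking it and no conditioned non-collider, so it is open.
Try {D}:
  P1: blocked at chain node D ∈ conditioning set.
  P2: blocked at chain node D ∈ conditioning set.
  P3: blocked at chain node D ∈ conditioning set.
  P4: blocked at chain node D ∈ conditioning set.
  P5: blocked at chain node D ∈ conditioning set.
  P6: blocked at fork node D ∈ conditioning set.
{D} contains no descendant of H and blocks every backdoor path.
No other singleton works — e.g. {L} leaves P6 open — so {D} is the unique smallest valid adjustment set.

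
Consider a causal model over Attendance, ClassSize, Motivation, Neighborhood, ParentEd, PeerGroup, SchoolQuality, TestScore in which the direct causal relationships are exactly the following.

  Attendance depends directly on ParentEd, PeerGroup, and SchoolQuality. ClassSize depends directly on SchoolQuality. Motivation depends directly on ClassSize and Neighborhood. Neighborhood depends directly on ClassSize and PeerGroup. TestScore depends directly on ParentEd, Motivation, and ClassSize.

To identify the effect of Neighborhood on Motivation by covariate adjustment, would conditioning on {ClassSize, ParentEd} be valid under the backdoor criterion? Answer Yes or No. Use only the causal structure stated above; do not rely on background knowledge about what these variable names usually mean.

Yes

Backdoor paths from Neighborhood to Motivation (paths whose first edge points into Neighborhood):
  P1: Neighborhood <- PeerGroup -> Attendance <- ParentEd -> TestScore <- ClassSize -> Motivation
  P2: Neighborhood <- PeerGroup -> Attendance <- ParentEd -> TestScore <- Motivation
  P3: Neighborhood <- PeerGroup -> Attendance <- SchoolQuality -> ClassSize -> Motivation
  P4: Neighborhood <- PeerGroup -> Attendance <- SchoolQuality -> ClassSize -> TestScore <- Motivation
  P5: Neighborhood <- ClassSize <- SchoolQuality -> Attendance <- ParentEd -> TestScore <- Motivation
  P6: Neighborhood <- ClassSize -> Motivation
  P7: Neighborhood <- ClassSize -> TestScore <- Motivation
Condition 1 (no descendant of Neighborhood in the set): holds — descendants of Neighborhood are {Motivation, TestScore}; none are in {ClassSize, ParentEd}.
Condition 2 (every backdoor path blocked by {ClassSize, ParentEd}):
  P1: blocked at collider Attendance (neither it nor any descendant is in the conditioning set).
  P2: blocked at collider Attendance (neither it nor any descendant is in the conditioning set).
  P3: blocked at collider Attendance (neither it nor any descendant is in the conditioning set).
  P4: blocked at collider Attendance (neither it nor any descendant is in the conditioning set).
  P5: blocked at chain node ClassSize ∈ conditioning set.
  P6: blocked at fork node ClassSize ∈ conditioning set.
  P7: blocked at fork node ClassSize ∈ conditioning set.
{ClassSize, ParentEd} satisfies the backdoor criterion.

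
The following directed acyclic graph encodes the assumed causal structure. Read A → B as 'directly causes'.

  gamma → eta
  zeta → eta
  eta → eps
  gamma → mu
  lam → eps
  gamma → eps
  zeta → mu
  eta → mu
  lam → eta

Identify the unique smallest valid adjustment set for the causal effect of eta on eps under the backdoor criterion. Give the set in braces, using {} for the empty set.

Variables eligible for adjustment (non-descendants of eta, excluding eta and eps): {gamma, lam, zeta}.
Backdoor paths from eta to eps:
  P1: eta <- gamma -> eps
  P2: eta <- zeta -> mu <- gamma -> eps
  P3: eta <- lam -> eps
The empty set is not sufficient: P1 (eta <- gamma -> eps) has no collider blocking it and no conditioned non-collider, so it is open.
Try {gamma, lam}:
  P1: blocked at fork node gamma ∈ conditioning set.
  P2: blocked at collider mu (neither it nor any descendant is in the conditioning set).
  P3: blocked at fork node lam ∈ conditioning set.
{gamma, lam} contains no descendant of eta and blocks every backdoor path.
Every element of {gamma, lam} is needed (dropping gamma leaves P1 open; dropping lam leaves P3 open), so no proper subset is valid.
Among all size-2 subsets of the eligible variables, only {gamma, lam} blocks every backdoor path, so it is the unique smallest valid adjustment set.

{gamma, lam}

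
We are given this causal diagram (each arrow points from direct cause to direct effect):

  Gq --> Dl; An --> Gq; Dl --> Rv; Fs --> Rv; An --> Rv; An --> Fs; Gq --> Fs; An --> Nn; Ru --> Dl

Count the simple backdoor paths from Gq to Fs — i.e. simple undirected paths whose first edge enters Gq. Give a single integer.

2

A backdoor path from Gq to Fs is any simple undirected path whose first edge points into Gq (i.e. leaves Gq via a parent).
Parents of Gq: {An}.
Enumerating:
  P1: Gq <- An -> Fs
  P2: Gq <- An -> Rv <- Fs
That exhausts the simple backdoor paths. Count: 2.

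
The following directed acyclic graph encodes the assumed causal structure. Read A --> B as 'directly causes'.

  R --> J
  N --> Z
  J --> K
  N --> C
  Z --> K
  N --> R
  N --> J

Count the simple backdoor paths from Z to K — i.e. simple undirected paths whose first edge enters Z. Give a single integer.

2

A backdoor path from Z to K is any simple undirected path whose first edge points into Z (i.e. leaves Z via a parent).
Parents of Z: {N}.
Enumerating:
  P1: Z <- N -> R -> J -> K
  P2: Z <- N -> J -> K
That exhausts the simple backdoor paths. Count: 2.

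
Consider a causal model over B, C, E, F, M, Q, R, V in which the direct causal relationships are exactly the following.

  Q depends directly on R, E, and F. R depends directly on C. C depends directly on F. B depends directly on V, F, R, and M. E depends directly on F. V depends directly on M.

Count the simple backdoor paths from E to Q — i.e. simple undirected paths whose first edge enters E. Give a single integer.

A backdoor path from E to Q is any simple undirected path whose first edge points into E (i.e. leaves E via a parent).
Parents of E: {F}.
Enumerating:
  P1: E <- F -> C -> R -> Q
  P2: E <- F -> Q
  P3: E <- F -> B <- R -> Q
That exhausts the simple backdoor paths. Count: 3.

3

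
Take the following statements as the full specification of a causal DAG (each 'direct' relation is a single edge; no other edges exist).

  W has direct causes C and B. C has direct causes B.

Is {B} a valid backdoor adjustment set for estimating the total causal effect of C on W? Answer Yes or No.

Yes

Backdoor paths from C to W (paths whose first edge points into C):
  P1: C <- B -> W
Condition 1 (no descendant of C in the set): holds — descendants of C are {W}; none are in {B}.
Condition 2 (every backdoor path blocked by {B}):
  P1: blocked at fork node B ∈ conditioning set.
{B} satisfies the backdoor criterion.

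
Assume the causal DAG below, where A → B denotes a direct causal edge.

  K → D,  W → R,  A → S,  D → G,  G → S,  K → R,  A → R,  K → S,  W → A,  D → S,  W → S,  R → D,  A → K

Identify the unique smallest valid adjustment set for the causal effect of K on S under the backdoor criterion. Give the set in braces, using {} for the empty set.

{A}

Variables eligible for adjustment (non-descendants of K, excluding K and S): {A, W}.
Backdoor paths from K to S:
  P1: K <- A <- W -> R -> D -> G -> S
  P2: K <- A <- W -> R -> D -> S
  P3: K <- A <- W -> S
  P4: K <- A -> R <- W -> S
  P5: K <- A -> R -> D -> G -> S
  P6: K <- A -> R -> D -> S
  P7: K <- A -> S
The empty set is not sufficient: P1 (K <- A <- W -> R -> D -> G -> S) has no collider blocking it and no conditioned non-collider, so it is open.
Try {A}:
  P1: blocked at chain node A ∈ conditioning set.
  P2: blocked at chain node A ∈ conditioning set.
  P3: blocked at chain node A ∈ conditioning set.
  P4: blocked at fork node A ∈ conditioning set.
  P5: blocked at fork node A ∈ conditioning set.
  P6: blocked at fork node A ∈ conditioning set.
  P7: blocked at fork node A ∈ conditioning set.
{A} contains no descendant of K and blocks every backdoor path.
No other singleton works — e.g. {W} leaves P5 open — so {A} is the unique smallest valid adjustment set.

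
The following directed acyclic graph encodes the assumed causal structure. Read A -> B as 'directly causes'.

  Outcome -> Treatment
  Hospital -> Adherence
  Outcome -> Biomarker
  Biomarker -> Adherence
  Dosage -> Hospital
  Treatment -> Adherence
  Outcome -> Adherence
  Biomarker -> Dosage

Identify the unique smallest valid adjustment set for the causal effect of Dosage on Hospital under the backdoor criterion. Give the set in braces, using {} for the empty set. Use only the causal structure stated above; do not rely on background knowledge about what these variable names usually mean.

{}

Variables eligible for adjustment (non-descendants of Dosage, excluding Dosage and Hospital): {Biomarker, Outcome, Treatment}.
Backdoor paths from Dosage to Hospital:
  P1: Dosage <- Biomarker <- Outcome -> Treatment -> Adherence <- Hospital
  P2: Dosage <- Biomarker <- Outcome -> Adherence <- Hospital
  P3: Dosage <- Biomarker -> Adherence <- Hospital
Each backdoor path contains an unconditioned collider, so every path is already blocked with the empty conditioning set:
  P1: blocked at collider Adherence (neither it nor any descendant is in the conditioning set).
  P2: blocked at collider Adherence (neither it nor any descendant is in the conditioning set).
  P3: blocked at collider Adherence (neither it nor any descendant is in the conditioning set).
The empty set is therefore the unique smallest valid set.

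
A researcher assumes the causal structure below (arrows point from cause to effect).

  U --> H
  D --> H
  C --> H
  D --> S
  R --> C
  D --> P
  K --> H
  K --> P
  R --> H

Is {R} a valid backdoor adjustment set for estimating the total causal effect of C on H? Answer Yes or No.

Yes

Backdoor paths from C to H (paths whose first edge points into C):
  P1: C <- R -> H
Condition 1 (no descendant of C in the set): holds — descendants of C are {H}; none are in {R}.
Condition 2 (every backdoor path blocked by {R}):
  P1: blocked at fork node R ∈ conditioning set.
{R} satisfies the backdoor criterion.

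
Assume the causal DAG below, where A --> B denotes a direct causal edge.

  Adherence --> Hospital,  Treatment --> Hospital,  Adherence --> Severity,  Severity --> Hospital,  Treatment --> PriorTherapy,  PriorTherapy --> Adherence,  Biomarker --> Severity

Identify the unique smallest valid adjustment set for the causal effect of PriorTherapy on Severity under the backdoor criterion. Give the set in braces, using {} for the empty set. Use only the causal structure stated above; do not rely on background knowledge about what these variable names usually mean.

{}

Variables eligible for adjustment (non-descendants of PriorTherapy, excluding PriorTherapy and Severity): {Biomarker, Treatment}.
Backdoor paths from PriorTherapy to Severity:
  P1: PriorTherapy <- Treatment -> Hospital <- Adherence -> Severity
  P2: PriorTherapy <- Treatment -> Hospital <- Severity
Each backdoor path contains an unconditioned collider, so every path is already blocked with the empty conditioning set:
  P1: blocked at collider Hospital (neither it nor any descendant is in the conditioning set).
  P2: blocked at collider Hospital (neither it nor any descendant is in the conditioning set).
The empty set is therefore the unique smallest valid set.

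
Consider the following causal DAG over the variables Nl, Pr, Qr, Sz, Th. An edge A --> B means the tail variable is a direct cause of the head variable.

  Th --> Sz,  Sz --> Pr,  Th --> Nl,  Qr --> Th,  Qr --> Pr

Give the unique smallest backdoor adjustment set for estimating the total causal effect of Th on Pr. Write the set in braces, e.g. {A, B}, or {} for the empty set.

Variables eligible for adjustment (non-descendants of Th, excluding Th and Pr): {Qr}.
Backdoor paths from Th to Pr:
  P1: Th <- Qr -> Pr
The empty set is not sufficient: P1 (Th <- Qr -> Pr) has no collider blocking it and no conditioned non-collider, so it is open.
Try {Qr}:
  P1: blocked at fork node Qr ∈ conditioning set.
{Qr} contains no descendant of Th and blocks every backdoor path.
{Qr} is the unique smallest valid adjustment set.

{Qr}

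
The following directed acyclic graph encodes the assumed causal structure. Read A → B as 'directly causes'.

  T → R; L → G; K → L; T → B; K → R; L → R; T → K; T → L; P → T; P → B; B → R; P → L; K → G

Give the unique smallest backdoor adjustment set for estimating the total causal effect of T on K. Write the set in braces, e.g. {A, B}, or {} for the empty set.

{}

Variables eligible for adjustment (non-descendants of T, excluding T and K): {P}.
Backdoor paths from T to K:
  P1: T <- P -> L <- K
  P2: T <- P -> L -> R <- K
  P3: T <- P -> L -> G <- K
  P4: T <- P -> B -> R <- K
  P5: T <- P -> B -> R <- L <- K
  P6: T <- P -> B -> R <- L -> G <- K
Each backdoor path contains an unconditioned collider, so every path is already blocked with the empty conditioning set:
  P1: blocked at collider L (neither it nor any descendant is in the conditioning set).
  P2: blocked at collider R (neither it nor any descendant is in the conditioning set).
  P3: blocked at collider G (neither it nor any descendant is in the conditioning set).
  P4: blocked at collider R (neither it nor any descendant is in the conditioning set).
  P5: blocked at collider R (neither it nor any descendant is in the conditioning set).
  P6: blocked at collider R (neither it nor any descendant is in the conditioning set).
The empty set is therefore the unique smallest valid set.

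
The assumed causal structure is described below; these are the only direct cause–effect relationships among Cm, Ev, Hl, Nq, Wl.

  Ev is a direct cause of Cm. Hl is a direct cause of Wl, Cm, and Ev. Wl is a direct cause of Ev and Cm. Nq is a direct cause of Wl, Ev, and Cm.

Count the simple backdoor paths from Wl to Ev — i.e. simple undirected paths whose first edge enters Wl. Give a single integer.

6

A backdoor path from Wl to Ev is any simple undirected path whose first edge points into Wl (i.e. leaves Wl via a parent).
Parents of Wl: {Hl, Nq}.
Enumerating:
  P1: Wl <- Nq -> Ev
  P2: Wl <- Nq -> Cm <- Hl -> Ev
  P3: Wl <- Nq -> Cm <- Ev
  P4: Wl <- Hl -> Ev
  P5: Wl <- Hl -> Cm <- Nq -> Ev
  P6: Wl <- Hl -> Cm <- Ev
That exhausts the simple backdoor paths. Count: 6.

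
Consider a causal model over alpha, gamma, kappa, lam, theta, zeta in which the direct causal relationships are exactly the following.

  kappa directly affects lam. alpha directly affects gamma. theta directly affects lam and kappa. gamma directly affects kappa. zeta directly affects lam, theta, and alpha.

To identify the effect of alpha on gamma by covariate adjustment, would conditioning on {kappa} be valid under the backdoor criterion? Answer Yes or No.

Backdoor paths from alpha to gamma (paths whose first edge points into alpha):
  P1: alpha <- zeta -> theta -> kappa <- gamma
  P2: alpha <- zeta -> theta -> lam <- kappa <- gamma
  P3: alpha <- zeta -> lam <- theta -> kappa <- gamma
  P4: alpha <- zeta -> lam <- kappa <- gamma
Condition 1 (no descendant of alpha in the set): FAILS — kappa is a descendant of alpha.
Condition 2 (every backdoor path blocked by {kappa}):
  P1: open — collider(s) kappa are conditioned on (or have a conditioned descendant) and no non-collider on the path is in the set.
  P2: blocked at collider lam (neither it nor any descendant is in the conditioning set).
  P3: blocked at collider lam (neither it nor any descendant is in the conditioning set).
  P4: blocked at collider lam (neither it nor any descendant is in the conditioning set).
{kappa} does not satisfy the backdoor criterion.

No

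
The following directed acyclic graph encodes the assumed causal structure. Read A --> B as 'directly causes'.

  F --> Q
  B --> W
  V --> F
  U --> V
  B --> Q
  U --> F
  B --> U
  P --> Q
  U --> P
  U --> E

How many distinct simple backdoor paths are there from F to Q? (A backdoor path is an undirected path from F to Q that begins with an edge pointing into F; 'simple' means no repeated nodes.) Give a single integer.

4

A backdoor path from F to Q is any simple undirected path whose first edge points into F (i.e. leaves F via a parent).
Parents of F: {U, V}.
Enumerating:
  P1: F <- U <- B -> Q
  P2: F <- U -> P -> Q
  P3: F <- V <- U <- B -> Q
  P4: F <- V <- U -> P -> Q
That exhausts the simple backdoor paths. Count: 4.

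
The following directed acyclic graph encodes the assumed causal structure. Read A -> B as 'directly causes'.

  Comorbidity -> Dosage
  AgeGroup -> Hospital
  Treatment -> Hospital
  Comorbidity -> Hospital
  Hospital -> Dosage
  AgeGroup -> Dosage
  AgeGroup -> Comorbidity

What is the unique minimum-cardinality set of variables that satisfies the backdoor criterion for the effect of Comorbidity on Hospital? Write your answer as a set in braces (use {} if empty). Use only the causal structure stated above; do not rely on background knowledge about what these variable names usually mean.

{AgeGroup}

Variables eligible for adjustment (non-descendants of Comorbidity, excluding Comorbidity and Hospital): {AgeGroup, Treatment}.
Backdoor paths from Comorbidity to Hospital:
  P1: Comorbidity <- AgeGroup -> Hospital
  P2: Comorbidity <- AgeGroup -> Dosage <- Hospital
The empty set is not sufficient: P1 (Comorbidity <- AgeGroup -> Hospital) has no collider blocking it and no conditioned non-collider, so it is open.
Try {AgeGroup}:
  P1: blocked at fork node AgeGroup ∈ conditioning set.
  P2: blocked at fork node AgeGroup ∈ conditioning set.
{AgeGroup} contains no descendant of Comorbidity and blocks every backdoor path.
No other singleton works — e.g. {Treatment} leaves P1 open — so {AgeGroup} is the unique smallest valid adjustment set.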